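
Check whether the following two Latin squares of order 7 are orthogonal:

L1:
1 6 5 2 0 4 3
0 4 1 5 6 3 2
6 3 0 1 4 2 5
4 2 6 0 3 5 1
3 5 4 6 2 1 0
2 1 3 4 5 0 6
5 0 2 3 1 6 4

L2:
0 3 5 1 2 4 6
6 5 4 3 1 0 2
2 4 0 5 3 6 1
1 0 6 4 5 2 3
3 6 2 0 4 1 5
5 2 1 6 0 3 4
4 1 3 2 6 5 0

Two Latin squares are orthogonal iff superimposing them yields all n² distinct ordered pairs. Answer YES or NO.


Form the n² = 49 superimposed pairs (L1[i][j], L2[i][j]), row by row (rows and columns indexed from 0):
row 0: (1,0) (6,3) (5,5) (2,1) (0,2) (4,4) (3,6)
row 1: (0,6) (4,5) (1,4) (5,3) (6,1) (3,0) (2,2)
row 2: (6,2) (3,4) (0,0) (1,5) (4,3) (2,6) (5,1)
row 3: (4,1) (2,0) (6,6) (0,4) (3,5) (5,2) (1,3)
row 4: (3,3) (5,6) (4,2) (6,0) (2,4) (1,1) (0,5)
row 5: (2,5) (1,2) (3,1) (4,6) (5,0) (0,3) (6,4)
row 6: (5,4) (0,1) (2,3) (3,2) (1,6) (6,5) (4,0)
Orthogonality requires all 49 pairs distinct.
Check by first coordinate: for each symbol s of L1, list the L2 entries in the n cells where L1 = s; they must all differ.
  L1 = 0: L2 entries (in reading order) 2, 6, 0, 4, 5, 3, 1 — all 7 distinct ✓
  L1 = 1: L2 entries (in reading order) 0, 4, 5, 3, 1, 2, 6 — all 7 distinct ✓
  L1 = 2: L2 entries (in reading order) 1, 2, 6, 0, 4, 5, 3 — all 7 distinct ✓
  L1 = 3: L2 entries (in reading order) 6, 0, 4, 5, 3, 1, 2 — all 7 distinct ✓
  L1 = 4: L2 entries (in reading order) 4, 5, 3, 1, 2, 6, 0 — all 7 distinct ✓
  L1 = 5: L2 entries (in reading order) 5, 3, 1, 2, 6, 0, 4 — all 7 distinct ✓
  L1 = 6: L2 entries (in reading order) 3, 1, 2, 6, 0, 4, 5 — all 7 distinct ✓
Every symbol of L1 meets every symbol of L2 exactly once, so all 49 pairs are distinct (49 of 49).
Conclusion: YES.

YES


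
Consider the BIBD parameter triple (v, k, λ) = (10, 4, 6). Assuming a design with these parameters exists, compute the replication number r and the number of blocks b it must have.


Any 2-(v, k, λ) BIBD satisfies two necessary conditions:
  (i)  Each point sits in r blocks, and counting incidences through any fixed point gives r(k − 1) = λ(v − 1), so r = λ(v − 1)/(k − 1).
  (ii) Total incidences bk = vr, so b = vr/k.
Step 1: r = λ(v − 1)/(k − 1) = 6·(10 − 1)/(4 − 1) = 6·9/3 = 54/3 = 18.
Step 2: b = vr/k = 10·18/4 = 180/4 = 45.
Check integrality: r = 18 ∈ Z ✓, b = 45 ∈ Z ✓.
(These identities are necessary conditions: they determine r and b for any design with these parameters, but do not by themselves prove that one exists.)

r = 18, b = 45.


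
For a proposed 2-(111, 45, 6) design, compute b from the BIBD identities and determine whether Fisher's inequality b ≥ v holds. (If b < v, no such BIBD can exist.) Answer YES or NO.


r = λ(v − 1)/(k − 1) = 6·110/44 = 15.
b = vr/k = 111·15/45 = 37.
Fisher's inequality: b ≥ v ⇔ 37 ≥ 111? NO.

NO


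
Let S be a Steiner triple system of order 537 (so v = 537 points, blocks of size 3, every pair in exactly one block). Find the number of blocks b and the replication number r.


An STS(v) is a 2-(v, 3, 1) BIBD: block size k = 3, λ = 1.
Replication: r(k − 1) = λ(v − 1) ⇒ r·2 = 537 − 1 = 536 ⇒ r = 268.
Block count: b = v(v − 1)/6 = 537·536/6 = 287832/6 = 47972.

r = 268, b = 47972.


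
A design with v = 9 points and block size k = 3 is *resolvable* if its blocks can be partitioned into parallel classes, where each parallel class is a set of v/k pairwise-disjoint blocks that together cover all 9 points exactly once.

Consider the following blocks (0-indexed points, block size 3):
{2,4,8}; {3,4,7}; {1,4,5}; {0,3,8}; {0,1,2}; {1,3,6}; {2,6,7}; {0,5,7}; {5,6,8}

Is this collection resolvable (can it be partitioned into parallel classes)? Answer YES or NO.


v = 9, block size k = 3, number of blocks = 9.
For resolvability, blocks must partition into parallel classes of size v/k = 3.
Total blocks must therefore be a multiple of 3: 9 = 3·3 + 0 ⇒ divisible ✓.
Greedy packing gives 3 candidate class(es). Each should be a full parallel class (size 3, covers all 9 points).
  Class 1 (3 blocks): {2,4,8}; {1,3,6}; {0,5,7}. Points covered: [0, 1, 2, 3, 4, 5, 6, 7, 8].
  Class 2 (3 blocks): {3,4,7}; {0,1,2}; {5,6,8}. Points covered: [0, 1, 2, 3, 4, 5, 6, 7, 8].
  Class 3 (3 blocks): {1,4,5}; {0,3,8}; {2,6,7}. Points covered: [0, 1, 2, 3, 4, 5, 6, 7, 8].
All classes full (size 3)? YES. All classes cover every point? YES.
Resolvable? YES.

YES


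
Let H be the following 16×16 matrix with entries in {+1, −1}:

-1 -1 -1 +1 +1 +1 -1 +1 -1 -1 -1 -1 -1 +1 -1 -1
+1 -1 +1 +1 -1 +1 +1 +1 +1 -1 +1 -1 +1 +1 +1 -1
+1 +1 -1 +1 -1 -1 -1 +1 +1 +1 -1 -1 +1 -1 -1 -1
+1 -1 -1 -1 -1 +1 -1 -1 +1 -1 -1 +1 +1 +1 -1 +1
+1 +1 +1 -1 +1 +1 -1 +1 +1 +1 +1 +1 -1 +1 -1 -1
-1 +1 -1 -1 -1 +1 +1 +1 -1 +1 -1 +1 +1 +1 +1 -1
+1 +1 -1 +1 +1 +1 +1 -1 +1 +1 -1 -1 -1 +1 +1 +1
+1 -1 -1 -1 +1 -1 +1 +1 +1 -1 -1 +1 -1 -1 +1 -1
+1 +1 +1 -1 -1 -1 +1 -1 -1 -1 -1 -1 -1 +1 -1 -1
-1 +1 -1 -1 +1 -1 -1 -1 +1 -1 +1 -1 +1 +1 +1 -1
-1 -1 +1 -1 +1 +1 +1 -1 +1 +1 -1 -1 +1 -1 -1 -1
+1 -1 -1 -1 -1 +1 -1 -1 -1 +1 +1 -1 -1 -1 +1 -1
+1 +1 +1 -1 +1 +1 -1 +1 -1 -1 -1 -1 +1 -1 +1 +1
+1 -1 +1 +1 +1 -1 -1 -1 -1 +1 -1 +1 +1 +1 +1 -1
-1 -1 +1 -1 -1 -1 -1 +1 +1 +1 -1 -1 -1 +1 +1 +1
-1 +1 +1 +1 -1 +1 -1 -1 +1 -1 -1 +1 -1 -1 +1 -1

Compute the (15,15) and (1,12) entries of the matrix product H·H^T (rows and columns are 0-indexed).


Row 1 of H: [1, -1, 1, 1, -1, 1, 1, 1, 1, -1, 1, -1, 1, 1, 1, -1].
Row 12 of H: [1, 1, 1, -1, 1, 1, -1, 1, -1, -1, -1, -1, 1, -1, 1, 1].
Row 15 of H: [-1, 1, 1, 1, -1, 1, -1, -1, 1, -1, -1, 1, -1, -1, 1, -1].
(H·H^T)[15][15] = Σ_j H[15][j]·H[15][j] = (-1)² + (1)² + (1)² + (1)² + (-1)² + (1)² + (-1)² + (-1)² + (1)² + (-1)² + (-1)² + (1)² + (-1)² + (-1)² + (1)² + (-1)² = 1 + 1 + 1 + 1 + 1 + 1 + 1 + 1 + 1 + 1 + 1 + 1 + 1 + 1 + 1 + 1 = 16.
(H·H^T)[1][12] = Σ_j H[1][j]·H[12][j] = (1)·(1) + (-1)·(1) + (1)·(1) + (1)·(-1) + (-1)·(1) + (1)·(1) + (1)·(-1) + (1)·(1) + (1)·(-1) + (-1)·(-1) + (1)·(-1) + (-1)·(-1) + (1)·(1) + (1)·(-1) + (1)·(1) + (-1)·(1) = 1 + -1 + 1 + -1 + -1 + 1 + -1 + 1 + -1 + 1 + -1 + 1 + 1 + -1 + 1 + -1 = 0.
So rows 1 and 12 are orthogonal; the diagonal entry equals n = 16.

(15,15) entry = 16; (1,12) entry = 0.


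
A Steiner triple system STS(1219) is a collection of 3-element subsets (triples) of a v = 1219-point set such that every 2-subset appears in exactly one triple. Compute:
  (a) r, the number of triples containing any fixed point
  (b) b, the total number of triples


An STS(v) is a 2-(v, 3, 1) BIBD: block size k = 3, λ = 1.
Replication: r(k − 1) = λ(v − 1) ⇒ r·2 = 1219 − 1 = 1218 ⇒ r = 609.
Block count: b = v(v − 1)/6 = 1219·1218/6 = 1484742/6 = 247457.

r = 609, b = 247457.


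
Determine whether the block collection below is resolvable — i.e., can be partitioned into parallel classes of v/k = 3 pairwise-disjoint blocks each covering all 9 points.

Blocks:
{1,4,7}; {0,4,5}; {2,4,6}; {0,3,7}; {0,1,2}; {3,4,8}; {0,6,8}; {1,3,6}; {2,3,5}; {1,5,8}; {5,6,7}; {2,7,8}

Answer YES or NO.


v = 9, block size k = 3, number of blocks = 12.
For resolvability, blocks must partition into parallel classes of size v/k = 3.
Total blocks must therefore be a multiple of 3: 12 = 3·4 + 0 ⇒ divisible ✓.
Greedy packing gives 4 candidate class(es). Each should be a full parallel class (size 3, covers all 9 points).
  Class 1 (3 blocks): {1,4,7}; {0,6,8}; {2,3,5}. Points covered: [0, 1, 2, 3, 4, 5, 6, 7, 8].
  Class 2 (3 blocks): {0,4,5}; {1,3,6}; {2,7,8}. Points covered: [0, 1, 2, 3, 4, 5, 6, 7, 8].
  Class 3 (3 blocks): {2,4,6}; {0,3,7}; {1,5,8}. Points covered: [0, 1, 2, 3, 4, 5, 6, 7, 8].
  Class 4 (3 blocks): {0,1,2}; {3,4,8}; {5,6,7}. Points covered: [0, 1, 2, 3, 4, 5, 6, 7, 8].
All classes full (size 3)? YES. All classes cover every point? YES.
Resolvable? YES.

YES


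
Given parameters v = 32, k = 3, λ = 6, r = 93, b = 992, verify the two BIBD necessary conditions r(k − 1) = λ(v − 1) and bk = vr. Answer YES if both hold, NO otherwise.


Condition (i): r(k − 1) = 93·2 = 186; λ(v − 1) = 6·31 = 186. Match? YES.
Condition (ii): bk = 992·3 = 2976; vr = 32·93 = 2976. Match? YES.
Both conditions hold? YES.

YES


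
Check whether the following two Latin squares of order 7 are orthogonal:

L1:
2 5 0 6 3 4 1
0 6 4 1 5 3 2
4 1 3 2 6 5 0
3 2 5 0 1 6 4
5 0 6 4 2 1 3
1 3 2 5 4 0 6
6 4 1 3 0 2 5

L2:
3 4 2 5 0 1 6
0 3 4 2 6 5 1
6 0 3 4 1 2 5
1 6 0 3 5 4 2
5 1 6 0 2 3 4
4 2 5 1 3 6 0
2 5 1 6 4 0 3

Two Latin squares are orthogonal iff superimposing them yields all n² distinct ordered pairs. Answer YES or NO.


Form the n² = 49 superimposed pairs (L1[i][j], L2[i][j]), row by row (rows and columns indexed from 0):
row 0: (2,3) (5,4) (0,2) (6,5) (3,0) (4,1) (1,6)
row 1: (0,0) (6,3) (4,4) (1,2) (5,6) (3,5) (2,1)
row 2: (4,6) (1,0) (3,3) (2,4) (6,1) (5,2) (0,5)
row 3: (3,1) (2,6) (5,0) (0,3) (1,5) (6,4) (4,2)
row 4: (5,5) (0,1) (6,6) (4,0) (2,2) (1,3) (3,4)
row 5: (1,4) (3,2) (2,5) (5,1) (4,3) (0,6) (6,0)
row 6: (6,2) (4,5) (1,1) (3,6) (0,4) (2,0) (5,3)
Orthogonality requires all 49 pairs distinct.
Check by first coordinate: for each symbol s of L1, list the L2 entries in the n cells where L1 = s; they must all differ.
  L1 = 0: L2 entries (in reading order) 2, 0, 5, 3, 1, 6, 4 — all 7 distinct ✓
  L1 = 1: L2 entries (in reading order) 6, 2, 0, 5, 3, 4, 1 — all 7 distinct ✓
  L1 = 2: L2 entries (in reading order) 3, 1, 4, 6, 2, 5, 0 — all 7 distinct ✓
  L1 = 3: L2 entries (in reading order) 0, 5, 3, 1, 4, 2, 6 — all 7 distinct ✓
  L1 = 4: L2 entries (in reading order) 1, 4, 6, 2, 0, 3, 5 — all 7 distinct ✓
  L1 = 5: L2 entries (in reading order) 4, 6, 2, 0, 5, 1, 3 — all 7 distinct ✓
  L1 = 6: L2 entries (in reading order) 5, 3, 1, 4, 6, 0, 2 — all 7 distinct ✓
Every symbol of L1 meets every symbol of L2 exactly once, so all 49 pairs are distinct (49 of 49).
Conclusion: YES.

YES


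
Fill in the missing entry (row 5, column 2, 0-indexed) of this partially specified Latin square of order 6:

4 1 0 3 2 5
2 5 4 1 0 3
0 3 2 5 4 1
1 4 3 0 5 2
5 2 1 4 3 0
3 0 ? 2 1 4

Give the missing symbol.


Row 5 contains symbols [0, 1, 2, 3, 4] — missing [5].
Column 2 contains symbols [0, 1, 2, 3, 4] — missing [5].
The missing symbol must appear in both missing sets; intersection = [5].
Therefore the hidden value is 5.

Missing value = 5.


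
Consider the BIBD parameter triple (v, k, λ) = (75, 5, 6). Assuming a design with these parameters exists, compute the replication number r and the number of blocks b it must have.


Any 2-(v, k, λ) BIBD satisfies two necessary conditions:
  (i)  Each point sits in r blocks, and counting incidences through any fixed point gives r(k − 1) = λ(v − 1), so r = λ(v − 1)/(k − 1).
  (ii) Total incidences bk = vr, so b = vr/k.
Step 1: r = λ(v − 1)/(k − 1) = 6·(75 − 1)/(5 − 1) = 6·74/4 = 444/4 = 111.
Step 2: b = vr/k = 75·111/5 = 8325/5 = 1665.
Check integrality: r = 111 ∈ Z ✓, b = 1665 ∈ Z ✓.
(These identities are necessary conditions: they determine r and b for any design with these parameters, but do not by themselves prove that one exists.)

r = 111, b = 1665.


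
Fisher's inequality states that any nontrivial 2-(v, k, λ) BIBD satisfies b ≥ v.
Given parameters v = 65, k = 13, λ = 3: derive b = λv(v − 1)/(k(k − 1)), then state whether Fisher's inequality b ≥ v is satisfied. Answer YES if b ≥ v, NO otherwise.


b = λv(v − 1)/(k(k − 1)) = 3·65·64/(13·12) = 12480/156 = 80.
Compare with v = 65: b ≥ v, so Fisher's inequality holds.

YES


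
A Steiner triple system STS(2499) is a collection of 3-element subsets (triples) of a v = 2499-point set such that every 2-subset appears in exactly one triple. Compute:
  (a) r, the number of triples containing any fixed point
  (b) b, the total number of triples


An STS(v) is a 2-(v, 3, 1) BIBD: block size k = 3, λ = 1.
Replication: r(k − 1) = λ(v − 1) ⇒ r·2 = 2499 − 1 = 2498 ⇒ r = 1249.
Block count: b = v(v − 1)/6 = 2499·2498/6 = 6242502/6 = 1040417.

r = 1249, b = 1040417.


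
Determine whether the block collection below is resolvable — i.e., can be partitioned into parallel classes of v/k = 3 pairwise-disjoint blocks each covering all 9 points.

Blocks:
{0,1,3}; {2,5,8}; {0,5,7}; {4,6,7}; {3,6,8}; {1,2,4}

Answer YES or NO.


v = 9, block size k = 3, number of blocks = 6.
For resolvability, blocks must partition into parallel classes of size v/k = 3.
Total blocks must therefore be a multiple of 3: 6 = 3·2 + 0 ⇒ divisible ✓.
Greedy packing gives 2 candidate class(es). Each should be a full parallel class (size 3, covers all 9 points).
  Class 1 (3 blocks): {0,1,3}; {2,5,8}; {4,6,7}. Points covered: [0, 1, 2, 3, 4, 5, 6, 7, 8].
  Class 2 (3 blocks): {0,5,7}; {3,6,8}; {1,2,4}. Points covered: [0, 1, 2, 3, 4, 5, 6, 7, 8].
All classes full (size 3)? YES. All classes cover every point? YES.
Resolvable? YES.

YES


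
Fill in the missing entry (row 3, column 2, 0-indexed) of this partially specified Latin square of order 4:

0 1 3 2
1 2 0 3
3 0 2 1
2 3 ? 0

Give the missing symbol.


Row 3 contains symbols [0, 2, 3] — missing [1].
Column 2 contains symbols [0, 2, 3] — missing [1].
The missing symbol must appear in both missing sets; intersection = [1].
Therefore the hidden value is 1.

Missing value = 1.


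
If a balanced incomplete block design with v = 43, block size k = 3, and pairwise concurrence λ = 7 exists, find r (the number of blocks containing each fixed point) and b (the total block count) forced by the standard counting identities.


Any 2-(v, k, λ) BIBD satisfies two necessary conditions:
  (i)  Each point sits in r blocks, and counting incidences through any fixed point gives r(k − 1) = λ(v − 1), so r = λ(v − 1)/(k − 1).
  (ii) Total incidences bk = vr, so b = vr/k.
Step 1: r = λ(v − 1)/(k − 1) = 7·(43 − 1)/(3 − 1) = 7·42/2 = 294/2 = 147.
Step 2: b = vr/k = 43·147/3 = 6321/3 = 2107.
Check integrality: r = 147 ∈ Z ✓, b = 2107 ∈ Z ✓.
(These identities are necessary conditions: they determine r and b for any design with these parameters, but do not by themselves prove that one exists.)

r = 147, b = 2107.


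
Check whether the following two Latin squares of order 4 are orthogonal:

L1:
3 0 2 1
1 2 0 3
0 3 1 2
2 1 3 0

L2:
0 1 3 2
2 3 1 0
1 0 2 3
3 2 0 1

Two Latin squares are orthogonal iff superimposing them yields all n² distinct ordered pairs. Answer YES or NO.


Form the n² = 16 superimposed pairs (L1[i][j], L2[i][j]), row by row (rows and columns indexed from 0):
row 0: (3,0) (0,1) (2,3) (1,2)
row 1: (1,2) (2,3) (0,1) (3,0)
row 2: (0,1) (3,0) (1,2) (2,3)
row 3: (2,3) (1,2) (3,0) (0,1)
Orthogonality requires all 16 pairs distinct.
But the pair (1,2) repeats: cell (0,3) has L1 = 1, L2 = 2, and cell (1,0) has L1 = 1, L2 = 2.
A repeated pair means some other pair never occurs (only 4 distinct pairs out of 16), so the squares are not orthogonal.
Conclusion: NO.

NO


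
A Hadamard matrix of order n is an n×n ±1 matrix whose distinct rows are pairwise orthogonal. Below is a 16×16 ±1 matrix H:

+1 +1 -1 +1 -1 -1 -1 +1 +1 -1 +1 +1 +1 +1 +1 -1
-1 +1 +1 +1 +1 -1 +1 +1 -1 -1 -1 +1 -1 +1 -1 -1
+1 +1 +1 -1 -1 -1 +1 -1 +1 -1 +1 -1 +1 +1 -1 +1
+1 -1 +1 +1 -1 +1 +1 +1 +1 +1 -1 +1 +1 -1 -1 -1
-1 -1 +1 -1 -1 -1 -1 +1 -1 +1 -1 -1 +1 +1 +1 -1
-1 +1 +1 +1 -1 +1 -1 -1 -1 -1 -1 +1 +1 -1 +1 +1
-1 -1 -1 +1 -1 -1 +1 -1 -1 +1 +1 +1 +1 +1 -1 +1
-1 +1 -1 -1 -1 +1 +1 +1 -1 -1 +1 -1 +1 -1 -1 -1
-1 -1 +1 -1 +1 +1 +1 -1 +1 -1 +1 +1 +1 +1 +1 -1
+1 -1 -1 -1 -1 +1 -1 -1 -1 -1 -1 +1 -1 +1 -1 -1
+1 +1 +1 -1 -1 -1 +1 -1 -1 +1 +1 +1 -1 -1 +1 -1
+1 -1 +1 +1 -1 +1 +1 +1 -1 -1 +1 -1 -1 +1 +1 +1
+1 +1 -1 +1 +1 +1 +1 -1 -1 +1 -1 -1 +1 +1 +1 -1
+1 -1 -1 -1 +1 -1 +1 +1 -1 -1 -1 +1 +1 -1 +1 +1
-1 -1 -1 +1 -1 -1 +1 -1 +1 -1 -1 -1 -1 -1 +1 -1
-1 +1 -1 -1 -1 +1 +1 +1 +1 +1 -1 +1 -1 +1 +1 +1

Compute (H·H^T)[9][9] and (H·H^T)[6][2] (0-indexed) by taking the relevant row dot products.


Row 2 of H: [1, 1, 1, -1, -1, -1, 1, -1, 1, -1, 1, -1, 1, 1, -1, 1].
Row 6 of H: [-1, -1, -1, 1, -1, -1, 1, -1, -1, 1, 1, 1, 1, 1, -1, 1].
Row 9 of H: [1, -1, -1, -1, -1, 1, -1, -1, -1, -1, -1, 1, -1, 1, -1, -1].
(H·H^T)[9][9] = Σ_j H[9][j]·H[9][j] = (1)² + (-1)² + (-1)² + (-1)² + (-1)² + (1)² + (-1)² + (-1)² + (-1)² + (-1)² + (-1)² + (1)² + (-1)² + (1)² + (-1)² + (-1)² = 1 + 1 + 1 + 1 + 1 + 1 + 1 + 1 + 1 + 1 + 1 + 1 + 1 + 1 + 1 + 1 = 16.
(H·H^T)[6][2] = Σ_j H[6][j]·H[2][j] = (-1)·(1) + (-1)·(1) + (-1)·(1) + (1)·(-1) + (-1)·(-1) + (-1)·(-1) + (1)·(1) + (-1)·(-1) + (-1)·(1) + (1)·(-1) + (1)·(1) + (1)·(-1) + (1)·(1) + (1)·(1) + (-1)·(-1) + (1)·(1) = -1 + -1 + -1 + -1 + 1 + 1 + 1 + 1 + -1 + -1 + 1 + -1 + 1 + 1 + 1 + 1 = 2.
Rows 6 and 2 are not orthogonal (dot product = 2 ≠ 0), so H is not a Hadamard matrix.

(9,9) entry = 16; (6,2) entry = 2.


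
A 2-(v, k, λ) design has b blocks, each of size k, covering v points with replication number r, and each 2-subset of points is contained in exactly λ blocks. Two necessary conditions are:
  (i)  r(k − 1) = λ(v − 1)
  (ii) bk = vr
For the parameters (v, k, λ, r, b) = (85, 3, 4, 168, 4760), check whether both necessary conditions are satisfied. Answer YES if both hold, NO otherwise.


Condition (i): r(k − 1) = 168·2 = 336; λ(v − 1) = 4·84 = 336. Match? YES.
Condition (ii): bk = 4760·3 = 14280; vr = 85·168 = 14280. Match? YES.
Both conditions hold? YES.

YES


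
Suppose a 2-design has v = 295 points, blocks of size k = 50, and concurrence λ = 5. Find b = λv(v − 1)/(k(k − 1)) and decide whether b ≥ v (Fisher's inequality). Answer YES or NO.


b = λv(v − 1)/(k(k − 1)) = 5·295·294/(50·49) = 433650/2450 = 177.
Compare with v = 295: b < v, so Fisher's inequality fails.

NO


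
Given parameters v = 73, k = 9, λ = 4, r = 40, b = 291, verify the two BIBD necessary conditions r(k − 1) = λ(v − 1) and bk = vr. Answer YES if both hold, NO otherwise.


Condition (i): r(k − 1) = 40·8 = 320; λ(v − 1) = 4·72 = 288. Match? NO.
Condition (ii): bk = 291·9 = 2619; vr = 73·40 = 2920. Match? NO.
Both conditions hold? NO.

NO


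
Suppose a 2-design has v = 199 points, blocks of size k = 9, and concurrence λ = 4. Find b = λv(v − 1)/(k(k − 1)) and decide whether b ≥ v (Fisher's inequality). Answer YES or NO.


b = λv(v − 1)/(k(k − 1)) = 4·199·198/(9·8) = 157608/72 = 2189.
Compare with v = 199: b ≥ v, so Fisher's inequality holds.

YES


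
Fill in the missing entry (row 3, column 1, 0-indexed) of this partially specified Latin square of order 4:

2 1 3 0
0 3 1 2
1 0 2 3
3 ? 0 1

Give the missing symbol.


Row 3 contains symbols [0, 1, 3] — missing [2].
Column 1 contains symbols [0, 1, 3] — missing [2].
The missing symbol must appear in both missing sets; intersection = [2].
Therefore the hidden value is 2.

Missing value = 2.


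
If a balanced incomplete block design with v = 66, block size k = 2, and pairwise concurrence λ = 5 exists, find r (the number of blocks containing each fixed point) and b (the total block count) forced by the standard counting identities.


Any 2-(v, k, λ) BIBD satisfies two necessary conditions:
  (i)  Each point sits in r blocks, and counting incidences through any fixed point gives r(k − 1) = λ(v − 1), so r = λ(v − 1)/(k − 1).
  (ii) Total incidences bk = vr, so b = vr/k.
Step 1: r = λ(v − 1)/(k − 1) = 5·(66 − 1)/(2 − 1) = 5·65/1 = 325/1 = 325.
Step 2: b = vr/k = 66·325/2 = 21450/2 = 10725.
Check integrality: r = 325 ∈ Z ✓, b = 10725 ∈ Z ✓.
(These identities are necessary conditions: they determine r and b for any design with these parameters, but do not by themselves prove that one exists.)

r = 325, b = 10725.


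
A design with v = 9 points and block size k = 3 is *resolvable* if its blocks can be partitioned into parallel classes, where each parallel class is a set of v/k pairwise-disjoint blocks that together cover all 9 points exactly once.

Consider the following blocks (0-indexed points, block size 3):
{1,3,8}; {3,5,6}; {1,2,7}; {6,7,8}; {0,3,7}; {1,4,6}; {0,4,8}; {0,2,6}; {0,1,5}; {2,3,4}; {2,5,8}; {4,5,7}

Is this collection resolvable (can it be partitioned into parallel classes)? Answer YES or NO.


v = 9, block size k = 3, number of blocks = 12.
For resolvability, blocks must partition into parallel classes of size v/k = 3.
Total blocks must therefore be a multiple of 3: 12 = 3·4 + 0 ⇒ divisible ✓.
Greedy packing gives 4 candidate class(es). Each should be a full parallel class (size 3, covers all 9 points).
  Class 1 (3 blocks): {1,3,8}; {0,2,6}; {4,5,7}. Points covered: [0, 1, 2, 3, 4, 5, 6, 7, 8].
  Class 2 (3 blocks): {3,5,6}; {1,2,7}; {0,4,8}. Points covered: [0, 1, 2, 3, 4, 5, 6, 7, 8].
  Class 3 (3 blocks): {6,7,8}; {0,1,5}; {2,3,4}. Points covered: [0, 1, 2, 3, 4, 5, 6, 7, 8].
  Class 4 (3 blocks): {0,3,7}; {1,4,6}; {2,5,8}. Points covered: [0, 1, 2, 3, 4, 5, 6, 7, 8].
All classes full (size 3)? YES. All classes cover every point? YES.
Resolvable? YES.

YES


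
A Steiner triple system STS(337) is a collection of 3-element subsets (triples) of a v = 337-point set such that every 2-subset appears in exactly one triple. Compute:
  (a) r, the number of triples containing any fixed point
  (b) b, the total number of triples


An STS(v) is a 2-(v, 3, 1) BIBD: block size k = 3, λ = 1.
Replication: r(k − 1) = λ(v − 1) ⇒ r·2 = 337 − 1 = 336 ⇒ r = 168.
Block count: bk = vr ⇒ b·3 = 337·168 = 56616 ⇒ b = 18872.

r = 168, b = 18872.


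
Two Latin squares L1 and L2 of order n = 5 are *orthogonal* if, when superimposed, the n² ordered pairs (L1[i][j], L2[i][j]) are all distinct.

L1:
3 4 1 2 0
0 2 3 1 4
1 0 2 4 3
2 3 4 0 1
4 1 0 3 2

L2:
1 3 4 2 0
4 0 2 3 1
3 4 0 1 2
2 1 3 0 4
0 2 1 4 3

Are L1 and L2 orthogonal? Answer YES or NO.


Form the n² = 25 superimposed pairs (L1[i][j], L2[i][j]), row by row (rows and columns indexed from 0):
row 0: (3,1) (4,3) (1,4) (2,2) (0,0)
row 1: (0,4) (2,0) (3,2) (1,3) (4,1)
row 2: (1,3) (0,4) (2,0) (4,1) (3,2)
row 3: (2,2) (3,1) (4,3) (0,0) (1,4)
row 4: (4,0) (1,2) (0,1) (3,4) (2,3)
Orthogonality requires all 25 pairs distinct.
But the pair (1,3) repeats: cell (1,3) has L1 = 1, L2 = 3, and cell (2,0) has L1 = 1, L2 = 3.
A repeated pair means some other pair never occurs (only 15 distinct pairs out of 25), so the squares are not orthogonal.
Conclusion: NO.

NO


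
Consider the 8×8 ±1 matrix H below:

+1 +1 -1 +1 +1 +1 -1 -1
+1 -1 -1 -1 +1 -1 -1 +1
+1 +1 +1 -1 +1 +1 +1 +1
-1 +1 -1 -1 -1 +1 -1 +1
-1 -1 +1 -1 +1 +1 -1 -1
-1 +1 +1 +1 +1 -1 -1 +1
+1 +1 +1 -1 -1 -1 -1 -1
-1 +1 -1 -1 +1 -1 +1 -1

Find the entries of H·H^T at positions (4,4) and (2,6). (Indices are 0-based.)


Row 2 of H: [1, 1, 1, -1, 1, 1, 1, 1].
Row 4 of H: [-1, -1, 1, -1, 1, 1, -1, -1].
Row 6 of H: [1, 1, 1, -1, -1, -1, -1, -1].
(H·H^T)[4][4] = Σ_j H[4][j]·H[4][j] = (-1)² + (-1)² + (1)² + (-1)² + (1)² + (1)² + (-1)² + (-1)² = 1 + 1 + 1 + 1 + 1 + 1 + 1 + 1 = 8.
(H·H^T)[2][6] = Σ_j H[2][j]·H[6][j] = (1)·(1) + (1)·(1) + (1)·(1) + (-1)·(-1) + (1)·(-1) + (1)·(-1) + (1)·(-1) + (1)·(-1) = 1 + 1 + 1 + 1 + -1 + -1 + -1 + -1 = 0.
So rows 2 and 6 are orthogonal; the diagonal entry equals n = 8.

(4,4) entry = 8; (2,6) entry = 0.


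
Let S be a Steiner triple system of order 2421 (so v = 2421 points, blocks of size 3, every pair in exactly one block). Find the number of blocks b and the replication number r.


An STS(v) is a 2-(v, 3, 1) BIBD: block size k = 3, λ = 1.
Replication: r(k − 1) = λ(v − 1) ⇒ r·2 = 2421 − 1 = 2420 ⇒ r = 1210.
Block count: b = v(v − 1)/6 = 2421·2420/6 = 5858820/6 = 976470.

r = 1210, b = 976470.


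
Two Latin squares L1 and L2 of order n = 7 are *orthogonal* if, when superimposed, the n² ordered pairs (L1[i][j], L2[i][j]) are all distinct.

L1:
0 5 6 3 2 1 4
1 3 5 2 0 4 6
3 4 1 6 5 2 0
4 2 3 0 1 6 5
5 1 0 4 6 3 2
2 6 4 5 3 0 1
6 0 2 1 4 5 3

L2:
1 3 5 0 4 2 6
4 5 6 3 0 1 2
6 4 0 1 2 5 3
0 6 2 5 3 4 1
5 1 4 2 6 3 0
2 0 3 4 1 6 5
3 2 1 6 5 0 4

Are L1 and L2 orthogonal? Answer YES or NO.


Form the n² = 49 superimposed pairs (L1[i][j], L2[i][j]), row by row (rows and columns indexed from 0):
row 0: (0,1) (5,3) (6,5) (3,0) (2,4) (1,2) (4,6)
row 1: (1,4) (3,5) (5,6) (2,3) (0,0) (4,1) (6,2)
row 2: (3,6) (4,4) (1,0) (6,1) (5,2) (2,5) (0,3)
row 3: (4,0) (2,6) (3,2) (0,5) (1,3) (6,4) (5,1)
row 4: (5,5) (1,1) (0,4) (4,2) (6,6) (3,3) (2,0)
row 5: (2,2) (6,0) (4,3) (5,4) (3,1) (0,6) (1,5)
row 6: (6,3) (0,2) (2,1) (1,6) (4,5) (5,0) (3,4)
Orthogonality requires all 49 pairs distinct.
Check by first coordinate: for each symbol s of L1, list the L2 entries in the n cells where L1 = s; they must all differ.
  L1 = 0: L2 entries (in reading order) 1, 0, 3, 5, 4, 6, 2 — all 7 distinct ✓
  L1 = 1: L2 entries (in reading order) 2, 4, 0, 3, 1, 5, 6 — all 7 distinct ✓
  L1 = 2: L2 entries (in reading order) 4, 3, 5, 6, 0, 2, 1 — all 7 distinct ✓
  L1 = 3: L2 entries (in reading order) 0, 5, 6, 2, 3, 1, 4 — all 7 distinct ✓
  L1 = 4: L2 entries (in reading order) 6, 1, 4, 0, 2, 3, 5 — all 7 distinct ✓
  L1 = 5: L2 entries (in reading order) 3, 6, 2, 1, 5, 4, 0 — all 7 distinct ✓
  L1 = 6: L2 entries (in reading order) 5, 2, 1, 4, 6, 0, 3 — all 7 distinct ✓
Every symbol of L1 meets every symbol of L2 exactly once, so all 49 pairs are distinct (49 of 49).
Conclusion: YES.

YES


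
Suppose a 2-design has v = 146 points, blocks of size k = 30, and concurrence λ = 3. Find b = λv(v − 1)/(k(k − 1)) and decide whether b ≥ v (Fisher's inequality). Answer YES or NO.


r = λ(v − 1)/(k − 1) = 3·145/29 = 15.
b = vr/k = 146·15/30 = 73.
Fisher's inequality: b ≥ v ⇔ 73 ≥ 146? NO.

NO


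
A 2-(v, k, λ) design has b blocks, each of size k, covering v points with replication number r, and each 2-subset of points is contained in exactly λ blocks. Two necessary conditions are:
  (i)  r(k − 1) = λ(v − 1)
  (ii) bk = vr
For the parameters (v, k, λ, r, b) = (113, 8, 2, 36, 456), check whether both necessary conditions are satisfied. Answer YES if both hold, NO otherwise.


Condition (i): r(k − 1) = 36·7 = 252; λ(v − 1) = 2·112 = 224. Match? NO.
Condition (ii): bk = 456·8 = 3648; vr = 113·36 = 4068. Match? NO.
Both conditions hold? NO.

NO


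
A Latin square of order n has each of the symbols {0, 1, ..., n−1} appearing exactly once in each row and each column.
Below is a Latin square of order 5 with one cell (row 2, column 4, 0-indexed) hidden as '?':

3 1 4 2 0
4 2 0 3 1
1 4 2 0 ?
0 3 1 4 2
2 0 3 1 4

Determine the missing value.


Row 2 contains symbols [0, 1, 2, 4] — missing [3].
Column 4 contains symbols [0, 1, 2, 4] — missing [3].
The missing symbol must appear in both missing sets; intersection = [3].
Therefore the hidden value is 3.

Missing value = 3.


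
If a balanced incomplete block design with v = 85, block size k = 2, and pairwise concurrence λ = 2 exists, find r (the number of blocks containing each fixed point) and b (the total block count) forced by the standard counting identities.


Any 2-(v, k, λ) BIBD satisfies two necessary conditions:
  (i)  Each point sits in r blocks, and counting incidences through any fixed point gives r(k − 1) = λ(v − 1), so r = λ(v − 1)/(k − 1).
  (ii) Total incidences bk = vr, so b = vr/k.
Step 1: r = λ(v − 1)/(k − 1) = 2·(85 − 1)/(2 − 1) = 2·84/1 = 168/1 = 168.
Step 2: b = vr/k = 85·168/2 = 14280/2 = 7140.
Check integrality: r = 168 ∈ Z ✓, b = 7140 ∈ Z ✓.
(These identities are necessary conditions: they determine r and b for any design with these parameters, but do not by themselves prove that one exists.)

r = 168, b = 7140.


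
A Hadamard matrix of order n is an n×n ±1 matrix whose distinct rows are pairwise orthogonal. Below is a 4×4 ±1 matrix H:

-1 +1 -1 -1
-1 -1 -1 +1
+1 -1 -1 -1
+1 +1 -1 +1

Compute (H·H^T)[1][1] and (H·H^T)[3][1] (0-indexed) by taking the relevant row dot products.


Row 1 of H: [-1, -1, -1, 1].
Row 3 of H: [1, 1, -1, 1].
(H·H^T)[1][1] = Σ_j H[1][j]·H[1][j] = (-1)² + (-1)² + (-1)² + (1)² = 1 + 1 + 1 + 1 = 4.
(H·H^T)[3][1] = Σ_j H[3][j]·H[1][j] = (1)·(-1) + (1)·(-1) + (-1)·(-1) + (1)·(1) = -1 + -1 + 1 + 1 = 0.
So rows 3 and 1 are orthogonal; the diagonal entry equals n = 4.

(1,1) entry = 4; (3,1) entry = 0.


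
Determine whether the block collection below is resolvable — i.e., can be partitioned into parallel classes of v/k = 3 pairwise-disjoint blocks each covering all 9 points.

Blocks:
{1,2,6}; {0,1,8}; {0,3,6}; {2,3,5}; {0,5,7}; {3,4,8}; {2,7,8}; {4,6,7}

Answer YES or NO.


v = 9, block size k = 3, number of blocks = 8.
For resolvability, blocks must partition into parallel classes of size v/k = 3.
Total blocks must therefore be a multiple of 3: 8 = 3·2 + 2 ⇒ not divisible ✗.
Resolvable? NO.

NO


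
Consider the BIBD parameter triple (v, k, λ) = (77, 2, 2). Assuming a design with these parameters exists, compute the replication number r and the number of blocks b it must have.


Any 2-(v, k, λ) BIBD satisfies two necessary conditions:
  (i)  Each point sits in r blocks, and counting incidences through any fixed point gives r(k − 1) = λ(v − 1), so r = λ(v − 1)/(k − 1).
  (ii) Total incidences bk = vr, so b = vr/k.
Step 1: r = λ(v − 1)/(k − 1) = 2·(77 − 1)/(2 − 1) = 2·76/1 = 152/1 = 152.
Step 2: b = vr/k = 77·152/2 = 11704/2 = 5852.
Check integrality: r = 152 ∈ Z ✓, b = 5852 ∈ Z ✓.
(These identities are necessary conditions: they determine r and b for any design with these parameters, but do not by themselves prove that one exists.)

r = 152, b = 5852.


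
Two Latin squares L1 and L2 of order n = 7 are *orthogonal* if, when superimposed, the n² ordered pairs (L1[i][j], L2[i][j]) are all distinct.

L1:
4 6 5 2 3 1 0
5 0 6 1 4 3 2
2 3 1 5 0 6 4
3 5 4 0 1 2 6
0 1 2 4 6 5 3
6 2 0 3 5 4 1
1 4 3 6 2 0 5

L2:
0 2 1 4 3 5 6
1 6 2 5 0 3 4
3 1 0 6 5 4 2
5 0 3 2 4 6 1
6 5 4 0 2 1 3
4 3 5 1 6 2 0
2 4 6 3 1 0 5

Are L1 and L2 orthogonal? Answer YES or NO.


Form the n² = 49 superimposed pairs (L1[i][j], L2[i][j]), row by row (rows and columns indexed from 0):
row 0: (4,0) (6,2) (5,1) (2,4) (3,3) (1,5) (0,6)
row 1: (5,1) (0,6) (6,2) (1,5) (4,0) (3,3) (2,4)
row 2: (2,3) (3,1) (1,0) (5,6) (0,5) (6,4) (4,2)
row 3: (3,5) (5,0) (4,3) (0,2) (1,4) (2,6) (6,1)
row 4: (0,6) (1,5) (2,4) (4,0) (6,2) (5,1) (3,3)
row 5: (6,4) (2,3) (0,5) (3,1) (5,6) (4,2) (1,0)
row 6: (1,2) (4,4) (3,6) (6,3) (2,1) (0,0) (5,5)
Orthogonality requires all 49 pairs distinct.
But the pair (5,1) repeats: cell (0,2) has L1 = 5, L2 = 1, and cell (1,0) has L1 = 5, L2 = 1.
A repeated pair means some other pair never occurs (only 28 distinct pairs out of 49), so the squares are not orthogonal.
Conclusion: NO.

NO


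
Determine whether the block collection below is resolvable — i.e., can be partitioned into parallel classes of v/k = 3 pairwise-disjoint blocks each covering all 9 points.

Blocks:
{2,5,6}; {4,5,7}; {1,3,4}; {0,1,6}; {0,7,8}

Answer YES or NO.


v = 9, block size k = 3, number of blocks = 5.
For resolvability, blocks must partition into parallel classes of size v/k = 3.
Total blocks must therefore be a multiple of 3: 5 = 3·1 + 2 ⇒ not divisible ✗.
Resolvable? NO.

NO


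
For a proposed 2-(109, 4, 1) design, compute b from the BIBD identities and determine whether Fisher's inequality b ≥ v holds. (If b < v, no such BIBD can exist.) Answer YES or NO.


b = λv(v − 1)/(k(k − 1)) = 1·109·108/(4·3) = 11772/12 = 981.
Compare with v = 109: b ≥ v, so Fisher's inequality holds.

YES


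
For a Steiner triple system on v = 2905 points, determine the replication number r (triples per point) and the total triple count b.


An STS(v) is a 2-(v, 3, 1) BIBD: block size k = 3, λ = 1.
Replication: r(k − 1) = λ(v − 1) ⇒ r·2 = 2905 − 1 = 2904 ⇒ r = 1452.
Block count: bk = vr ⇒ b·3 = 2905·1452 = 4218060 ⇒ b = 1406020.

r = 1452, b = 1406020.


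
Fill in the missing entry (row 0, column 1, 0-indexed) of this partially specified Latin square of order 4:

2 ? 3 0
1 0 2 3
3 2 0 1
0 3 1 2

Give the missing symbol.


Row 0 contains symbols [0, 2, 3] — missing [1].
Column 1 contains symbols [0, 2, 3] — missing [1].
The missing symbol must appear in both missing sets; intersection = [1].
Therefore the hidden value is 1.

Missing value = 1.


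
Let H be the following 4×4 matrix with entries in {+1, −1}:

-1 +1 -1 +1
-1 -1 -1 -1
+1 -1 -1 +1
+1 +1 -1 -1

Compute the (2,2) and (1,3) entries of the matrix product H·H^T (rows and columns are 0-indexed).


Row 1 of H: [-1, -1, -1, -1].
Row 2 of H: [1, -1, -1, 1].
Row 3 of H: [1, 1, -1, -1].
(H·H^T)[2][2] = Σ_j H[2][j]·H[2][j] = (1)² + (-1)² + (-1)² + (1)² = 1 + 1 + 1 + 1 = 4.
(H·H^T)[1][3] = Σ_j H[1][j]·H[3][j] = (-1)·(1) + (-1)·(1) + (-1)·(-1) + (-1)·(-1) = -1 + -1 + 1 + 1 = 0.
So rows 1 and 3 are orthogonal; the diagonal entry equals n = 4.

(2,2) entry = 4; (1,3) entry = 0.


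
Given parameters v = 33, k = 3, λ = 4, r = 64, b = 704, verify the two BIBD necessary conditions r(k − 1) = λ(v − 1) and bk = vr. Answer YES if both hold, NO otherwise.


Condition (i): r(k − 1) = 64·2 = 128; λ(v − 1) = 4·32 = 128. Match? YES.
Condition (ii): bk = 704·3 = 2112; vr = 33·64 = 2112. Match? YES.
Both conditions hold? YES.

YES


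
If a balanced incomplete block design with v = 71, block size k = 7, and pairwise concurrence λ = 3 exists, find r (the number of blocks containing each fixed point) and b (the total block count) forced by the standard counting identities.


Any 2-(v, k, λ) BIBD satisfies two necessary conditions:
  (i)  Each point sits in r blocks, and counting incidences through any fixed point gives r(k − 1) = λ(v − 1), so r = λ(v − 1)/(k − 1).
  (ii) Total incidences bk = vr, so b = vr/k.
Step 1: r = λ(v − 1)/(k − 1) = 3·(71 − 1)/(7 − 1) = 3·70/6 = 210/6 = 35.
Step 2: b = vr/k = 71·35/7 = 2485/7 = 355.
Check integrality: r = 35 ∈ Z ✓, b = 355 ∈ Z ✓.
(These identities are necessary conditions: they determine r and b for any design with these parameters, but do not by themselves prove that one exists.)

r = 35, b = 355.


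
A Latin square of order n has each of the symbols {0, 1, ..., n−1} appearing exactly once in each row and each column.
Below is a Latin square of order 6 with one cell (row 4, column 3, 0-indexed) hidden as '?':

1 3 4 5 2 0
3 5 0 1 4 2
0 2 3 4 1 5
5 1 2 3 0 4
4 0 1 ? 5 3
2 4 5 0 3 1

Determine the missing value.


Row 4 contains symbols [0, 1, 3, 4, 5] — missing [2].
Column 3 contains symbols [0, 1, 3, 4, 5] — missing [2].
The missing symbol must appear in both missing sets; intersection = [2].
Therefore the hidden value is 2.

Missing value = 2.


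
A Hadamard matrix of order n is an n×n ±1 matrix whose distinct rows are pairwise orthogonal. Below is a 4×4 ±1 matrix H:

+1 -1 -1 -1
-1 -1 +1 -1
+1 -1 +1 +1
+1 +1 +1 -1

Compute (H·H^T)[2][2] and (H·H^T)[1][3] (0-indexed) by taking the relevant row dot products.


Row 1 of H: [-1, -1, 1, -1].
Row 2 of H: [1, -1, 1, 1].
Row 3 of H: [1, 1, 1, -1].
(H·H^T)[2][2] = Σ_j H[2][j]·H[2][j] = (1)² + (-1)² + (1)² + (1)² = 1 + 1 + 1 + 1 = 4.
(H·H^T)[1][3] = Σ_j H[1][j]·H[3][j] = (-1)·(1) + (-1)·(1) + (1)·(1) + (-1)·(-1) = -1 + -1 + 1 + 1 = 0.
So rows 1 and 3 are orthogonal; the diagonal entry equals n = 4.

(2,2) entry = 4; (1,3) entry = 0.


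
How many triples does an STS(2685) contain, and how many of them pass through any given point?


An STS(v) is a 2-(v, 3, 1) BIBD: block size k = 3, λ = 1.
Replication: r(k − 1) = λ(v − 1) ⇒ r·2 = 2685 − 1 = 2684 ⇒ r = 1342.
Block count: bk = vr ⇒ b·3 = 2685·1342 = 3603270 ⇒ b = 1201090.
(Check via b = v(v − 1)/6 = 2685·2684/6 = 7206540/6 = 1201090.)

r = 1342, b = 1201090.


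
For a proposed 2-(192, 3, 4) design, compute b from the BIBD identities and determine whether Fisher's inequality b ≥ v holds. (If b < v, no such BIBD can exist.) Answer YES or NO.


r = λ(v − 1)/(k − 1) = 4·191/2 = 382.
b = vr/k = 192·382/3 = 24448.
Fisher's inequality: b ≥ v ⇔ 24448 ≥ 192? YES.

YES


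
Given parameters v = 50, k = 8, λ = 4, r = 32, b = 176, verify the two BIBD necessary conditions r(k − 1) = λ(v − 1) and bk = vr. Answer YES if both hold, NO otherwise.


Condition (i): r(k − 1) = 32·7 = 224; λ(v − 1) = 4·49 = 196. Match? NO.
Condition (ii): bk = 176·8 = 1408; vr = 50·32 = 1600. Match? NO.
Both conditions hold? NO.

NO


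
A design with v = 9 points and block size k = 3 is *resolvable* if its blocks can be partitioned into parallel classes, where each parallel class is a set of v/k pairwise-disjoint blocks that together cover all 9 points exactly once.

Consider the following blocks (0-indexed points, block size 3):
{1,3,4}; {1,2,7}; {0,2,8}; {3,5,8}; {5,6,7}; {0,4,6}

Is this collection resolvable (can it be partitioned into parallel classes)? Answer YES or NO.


v = 9, block size k = 3, number of blocks = 6.
For resolvability, blocks must partition into parallel classes of size v/k = 3.
Total blocks must therefore be a multiple of 3: 6 = 3·2 + 0 ⇒ divisible ✓.
Greedy packing gives 2 candidate class(es). Each should be a full parallel class (size 3, covers all 9 points).
  Class 1 (3 blocks): {1,3,4}; {0,2,8}; {5,6,7}. Points covered: [0, 1, 2, 3, 4, 5, 6, 7, 8].
  Class 2 (3 blocks): {1,2,7}; {3,5,8}; {0,4,6}. Points covered: [0, 1, 2, 3, 4, 5, 6, 7, 8].
All classes full (size 3)? YES. All classes cover every point? YES.
Resolvable? YES.

YES


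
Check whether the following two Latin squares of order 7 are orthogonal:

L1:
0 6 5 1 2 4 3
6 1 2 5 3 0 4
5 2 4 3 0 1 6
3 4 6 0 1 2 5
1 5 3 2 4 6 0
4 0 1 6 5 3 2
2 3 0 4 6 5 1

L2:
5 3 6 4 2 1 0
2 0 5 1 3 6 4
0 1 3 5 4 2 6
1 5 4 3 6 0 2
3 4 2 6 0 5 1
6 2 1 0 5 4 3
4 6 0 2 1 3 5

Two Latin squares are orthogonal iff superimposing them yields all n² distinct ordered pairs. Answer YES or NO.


Form the n² = 49 superimposed pairs (L1[i][j], L2[i][j]), row by row (rows and columns indexed from 0):
row 0: (0,5) (6,3) (5,6) (1,4) (2,2) (4,1) (3,0)
row 1: (6,2) (1,0) (2,5) (5,1) (3,3) (0,6) (4,4)
row 2: (5,0) (2,1) (4,3) (3,5) (0,4) (1,2) (6,6)
row 3: (3,1) (4,5) (6,4) (0,3) (1,6) (2,0) (5,2)
row 4: (1,3) (5,4) (3,2) (2,6) (4,0) (6,5) (0,1)
row 5: (4,6) (0,2) (1,1) (6,0) (5,5) (3,4) (2,3)
row 6: (2,4) (3,6) (0,0) (4,2) (6,1) (5,3) (1,5)
Orthogonality requires all 49 pairs distinct.
Check by first coordinate: for each symbol s of L1, list the L2 entries in the n cells where L1 = s; they must all differ.
  L1 = 0: L2 entries (in reading order) 5, 6, 4, 3, 1, 2, 0 — all 7 distinct ✓
  L1 = 1: L2 entries (in reading order) 4, 0, 2, 6, 3, 1, 5 — all 7 distinct ✓
  L1 = 2: L2 entries (in reading order) 2, 5, 1, 0, 6, 3, 4 — all 7 distinct ✓
  L1 = 3: L2 entries (in reading order) 0, 3, 5, 1, 2, 4, 6 — all 7 distinct ✓
  L1 = 4: L2 entries (in reading order) 1, 4, 3, 5, 0, 6, 2 — all 7 distinct ✓
  L1 = 5: L2 entries (in reading order) 6, 1, 0, 2, 4, 5, 3 — all 7 distinct ✓
  L1 = 6: L2 entries (in reading order) 3, 2, 6, 4, 5, 0, 1 — all 7 distinct ✓
Every symbol of L1 meets every symbol of L2 exactly once, so all 49 pairs are distinct (49 of 49).
Conclusion: YES.

YES


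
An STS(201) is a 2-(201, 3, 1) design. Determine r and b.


An STS(v) is a 2-(v, 3, 1) BIBD: block size k = 3, λ = 1.
Replication: r(k − 1) = λ(v − 1) ⇒ r·2 = 201 − 1 = 200 ⇒ r = 100.
Block count: bk = vr ⇒ b·3 = 201·100 = 20100 ⇒ b = 6700.
(Check via b = v(v − 1)/6 = 201·200/6 = 40200/6 = 6700.)

r = 100, b = 6700.


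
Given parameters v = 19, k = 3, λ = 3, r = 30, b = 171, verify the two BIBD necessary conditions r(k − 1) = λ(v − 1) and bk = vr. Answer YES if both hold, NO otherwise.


Condition (i): r(k − 1) = 30·2 = 60; λ(v − 1) = 3·18 = 54. Match? NO.
Condition (ii): bk = 171·3 = 513; vr = 19·30 = 570. Match? NO.
Both conditions hold? NO.

NO


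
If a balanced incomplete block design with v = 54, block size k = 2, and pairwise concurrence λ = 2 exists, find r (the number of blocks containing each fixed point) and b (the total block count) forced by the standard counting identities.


Any 2-(v, k, λ) BIBD satisfies two necessary conditions:
  (i)  Each point sits in r blocks, and counting incidences through any fixed point gives r(k − 1) = λ(v − 1), so r = λ(v − 1)/(k − 1).
  (ii) Total incidences bk = vr, so b = vr/k.
Step 1: r = λ(v − 1)/(k − 1) = 2·(54 − 1)/(2 − 1) = 2·53/1 = 106/1 = 106.
Step 2: b = vr/k = 54·106/2 = 5724/2 = 2862.
Check integrality: r = 106 ∈ Z ✓, b = 2862 ∈ Z ✓.
(These identities are necessary conditions: they determine r and b for any design with these parameters, but do not by themselves prove that one exists.)

r = 106, b = 2862.
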